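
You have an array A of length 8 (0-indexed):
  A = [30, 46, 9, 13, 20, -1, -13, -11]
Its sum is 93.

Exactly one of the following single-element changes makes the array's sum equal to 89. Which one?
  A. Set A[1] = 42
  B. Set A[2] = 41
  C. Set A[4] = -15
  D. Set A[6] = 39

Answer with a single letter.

Answer: A

Derivation:
Option A: A[1] 46->42, delta=-4, new_sum=93+(-4)=89 <-- matches target
Option B: A[2] 9->41, delta=32, new_sum=93+(32)=125
Option C: A[4] 20->-15, delta=-35, new_sum=93+(-35)=58
Option D: A[6] -13->39, delta=52, new_sum=93+(52)=145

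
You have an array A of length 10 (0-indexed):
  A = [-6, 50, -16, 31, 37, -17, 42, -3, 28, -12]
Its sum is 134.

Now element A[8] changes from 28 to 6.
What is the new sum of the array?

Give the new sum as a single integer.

Old value at index 8: 28
New value at index 8: 6
Delta = 6 - 28 = -22
New sum = old_sum + delta = 134 + (-22) = 112

Answer: 112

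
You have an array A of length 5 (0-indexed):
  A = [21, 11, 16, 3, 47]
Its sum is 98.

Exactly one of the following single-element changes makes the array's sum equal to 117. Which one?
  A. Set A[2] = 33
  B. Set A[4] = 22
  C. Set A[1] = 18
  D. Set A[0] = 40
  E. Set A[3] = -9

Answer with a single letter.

Answer: D

Derivation:
Option A: A[2] 16->33, delta=17, new_sum=98+(17)=115
Option B: A[4] 47->22, delta=-25, new_sum=98+(-25)=73
Option C: A[1] 11->18, delta=7, new_sum=98+(7)=105
Option D: A[0] 21->40, delta=19, new_sum=98+(19)=117 <-- matches target
Option E: A[3] 3->-9, delta=-12, new_sum=98+(-12)=86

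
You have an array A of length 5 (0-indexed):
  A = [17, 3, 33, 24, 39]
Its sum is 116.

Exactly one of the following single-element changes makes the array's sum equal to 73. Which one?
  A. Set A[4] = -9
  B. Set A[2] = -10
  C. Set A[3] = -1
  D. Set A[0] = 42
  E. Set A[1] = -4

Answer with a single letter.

Option A: A[4] 39->-9, delta=-48, new_sum=116+(-48)=68
Option B: A[2] 33->-10, delta=-43, new_sum=116+(-43)=73 <-- matches target
Option C: A[3] 24->-1, delta=-25, new_sum=116+(-25)=91
Option D: A[0] 17->42, delta=25, new_sum=116+(25)=141
Option E: A[1] 3->-4, delta=-7, new_sum=116+(-7)=109

Answer: B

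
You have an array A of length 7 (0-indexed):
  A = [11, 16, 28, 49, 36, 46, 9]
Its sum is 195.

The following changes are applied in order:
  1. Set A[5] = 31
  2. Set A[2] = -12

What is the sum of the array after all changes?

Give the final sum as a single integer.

Answer: 140

Derivation:
Initial sum: 195
Change 1: A[5] 46 -> 31, delta = -15, sum = 180
Change 2: A[2] 28 -> -12, delta = -40, sum = 140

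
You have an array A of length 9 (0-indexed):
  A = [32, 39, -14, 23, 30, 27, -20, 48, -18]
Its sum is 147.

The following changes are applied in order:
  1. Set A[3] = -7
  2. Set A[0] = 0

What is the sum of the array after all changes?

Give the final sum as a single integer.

Answer: 85

Derivation:
Initial sum: 147
Change 1: A[3] 23 -> -7, delta = -30, sum = 117
Change 2: A[0] 32 -> 0, delta = -32, sum = 85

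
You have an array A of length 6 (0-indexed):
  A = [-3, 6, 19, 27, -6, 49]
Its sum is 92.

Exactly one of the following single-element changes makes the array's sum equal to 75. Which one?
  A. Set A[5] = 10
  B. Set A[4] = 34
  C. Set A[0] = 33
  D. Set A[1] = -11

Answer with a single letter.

Option A: A[5] 49->10, delta=-39, new_sum=92+(-39)=53
Option B: A[4] -6->34, delta=40, new_sum=92+(40)=132
Option C: A[0] -3->33, delta=36, new_sum=92+(36)=128
Option D: A[1] 6->-11, delta=-17, new_sum=92+(-17)=75 <-- matches target

Answer: D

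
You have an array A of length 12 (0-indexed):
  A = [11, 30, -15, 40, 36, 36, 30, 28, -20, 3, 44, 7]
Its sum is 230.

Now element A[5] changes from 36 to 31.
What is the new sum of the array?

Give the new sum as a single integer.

Answer: 225

Derivation:
Old value at index 5: 36
New value at index 5: 31
Delta = 31 - 36 = -5
New sum = old_sum + delta = 230 + (-5) = 225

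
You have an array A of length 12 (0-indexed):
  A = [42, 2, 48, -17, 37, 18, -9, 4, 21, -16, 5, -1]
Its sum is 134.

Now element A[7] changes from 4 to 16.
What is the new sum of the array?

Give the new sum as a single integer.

Answer: 146

Derivation:
Old value at index 7: 4
New value at index 7: 16
Delta = 16 - 4 = 12
New sum = old_sum + delta = 134 + (12) = 146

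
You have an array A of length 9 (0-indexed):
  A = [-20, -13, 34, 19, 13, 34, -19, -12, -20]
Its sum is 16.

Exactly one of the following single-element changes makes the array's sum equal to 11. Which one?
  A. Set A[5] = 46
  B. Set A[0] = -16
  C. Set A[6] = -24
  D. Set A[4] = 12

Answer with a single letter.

Option A: A[5] 34->46, delta=12, new_sum=16+(12)=28
Option B: A[0] -20->-16, delta=4, new_sum=16+(4)=20
Option C: A[6] -19->-24, delta=-5, new_sum=16+(-5)=11 <-- matches target
Option D: A[4] 13->12, delta=-1, new_sum=16+(-1)=15

Answer: C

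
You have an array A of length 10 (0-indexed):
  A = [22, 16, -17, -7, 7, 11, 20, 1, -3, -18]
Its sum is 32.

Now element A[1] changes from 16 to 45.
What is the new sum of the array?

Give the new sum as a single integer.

Answer: 61

Derivation:
Old value at index 1: 16
New value at index 1: 45
Delta = 45 - 16 = 29
New sum = old_sum + delta = 32 + (29) = 61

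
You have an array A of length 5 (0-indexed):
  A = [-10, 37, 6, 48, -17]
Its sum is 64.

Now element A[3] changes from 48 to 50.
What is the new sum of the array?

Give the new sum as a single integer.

Answer: 66

Derivation:
Old value at index 3: 48
New value at index 3: 50
Delta = 50 - 48 = 2
New sum = old_sum + delta = 64 + (2) = 66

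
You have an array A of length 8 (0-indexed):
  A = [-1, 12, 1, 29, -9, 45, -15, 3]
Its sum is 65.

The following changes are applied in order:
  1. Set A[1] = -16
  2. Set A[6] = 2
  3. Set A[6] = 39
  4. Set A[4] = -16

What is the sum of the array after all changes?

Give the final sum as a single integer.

Initial sum: 65
Change 1: A[1] 12 -> -16, delta = -28, sum = 37
Change 2: A[6] -15 -> 2, delta = 17, sum = 54
Change 3: A[6] 2 -> 39, delta = 37, sum = 91
Change 4: A[4] -9 -> -16, delta = -7, sum = 84

Answer: 84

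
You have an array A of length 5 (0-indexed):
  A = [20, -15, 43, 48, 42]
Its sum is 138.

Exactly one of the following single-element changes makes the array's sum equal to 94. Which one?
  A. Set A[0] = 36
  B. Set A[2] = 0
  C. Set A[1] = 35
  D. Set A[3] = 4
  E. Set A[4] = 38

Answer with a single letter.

Answer: D

Derivation:
Option A: A[0] 20->36, delta=16, new_sum=138+(16)=154
Option B: A[2] 43->0, delta=-43, new_sum=138+(-43)=95
Option C: A[1] -15->35, delta=50, new_sum=138+(50)=188
Option D: A[3] 48->4, delta=-44, new_sum=138+(-44)=94 <-- matches target
Option E: A[4] 42->38, delta=-4, new_sum=138+(-4)=134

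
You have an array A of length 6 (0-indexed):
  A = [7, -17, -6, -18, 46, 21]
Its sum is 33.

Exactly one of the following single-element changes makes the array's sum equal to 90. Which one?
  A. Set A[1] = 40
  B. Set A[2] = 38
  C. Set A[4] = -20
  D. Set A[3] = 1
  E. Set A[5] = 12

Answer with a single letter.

Option A: A[1] -17->40, delta=57, new_sum=33+(57)=90 <-- matches target
Option B: A[2] -6->38, delta=44, new_sum=33+(44)=77
Option C: A[4] 46->-20, delta=-66, new_sum=33+(-66)=-33
Option D: A[3] -18->1, delta=19, new_sum=33+(19)=52
Option E: A[5] 21->12, delta=-9, new_sum=33+(-9)=24

Answer: A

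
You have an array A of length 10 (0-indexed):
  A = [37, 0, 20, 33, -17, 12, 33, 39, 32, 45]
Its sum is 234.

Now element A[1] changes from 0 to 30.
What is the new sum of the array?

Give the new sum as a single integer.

Old value at index 1: 0
New value at index 1: 30
Delta = 30 - 0 = 30
New sum = old_sum + delta = 234 + (30) = 264

Answer: 264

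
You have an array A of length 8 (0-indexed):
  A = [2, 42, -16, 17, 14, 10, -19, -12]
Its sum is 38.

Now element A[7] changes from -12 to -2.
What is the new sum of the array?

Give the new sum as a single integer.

Old value at index 7: -12
New value at index 7: -2
Delta = -2 - -12 = 10
New sum = old_sum + delta = 38 + (10) = 48

Answer: 48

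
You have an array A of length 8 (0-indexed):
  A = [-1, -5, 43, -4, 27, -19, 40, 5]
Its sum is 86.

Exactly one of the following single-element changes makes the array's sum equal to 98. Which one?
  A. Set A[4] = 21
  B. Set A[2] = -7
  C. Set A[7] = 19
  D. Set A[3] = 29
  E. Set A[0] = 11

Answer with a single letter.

Answer: E

Derivation:
Option A: A[4] 27->21, delta=-6, new_sum=86+(-6)=80
Option B: A[2] 43->-7, delta=-50, new_sum=86+(-50)=36
Option C: A[7] 5->19, delta=14, new_sum=86+(14)=100
Option D: A[3] -4->29, delta=33, new_sum=86+(33)=119
Option E: A[0] -1->11, delta=12, new_sum=86+(12)=98 <-- matches target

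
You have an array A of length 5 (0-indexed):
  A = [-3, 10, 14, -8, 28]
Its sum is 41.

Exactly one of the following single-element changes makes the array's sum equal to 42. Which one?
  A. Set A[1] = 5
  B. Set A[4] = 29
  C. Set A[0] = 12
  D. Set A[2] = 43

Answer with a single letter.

Answer: B

Derivation:
Option A: A[1] 10->5, delta=-5, new_sum=41+(-5)=36
Option B: A[4] 28->29, delta=1, new_sum=41+(1)=42 <-- matches target
Option C: A[0] -3->12, delta=15, new_sum=41+(15)=56
Option D: A[2] 14->43, delta=29, new_sum=41+(29)=70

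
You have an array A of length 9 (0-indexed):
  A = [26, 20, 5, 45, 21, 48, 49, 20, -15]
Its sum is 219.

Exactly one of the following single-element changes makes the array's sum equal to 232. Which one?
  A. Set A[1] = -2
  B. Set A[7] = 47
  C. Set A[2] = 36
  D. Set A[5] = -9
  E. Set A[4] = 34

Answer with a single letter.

Answer: E

Derivation:
Option A: A[1] 20->-2, delta=-22, new_sum=219+(-22)=197
Option B: A[7] 20->47, delta=27, new_sum=219+(27)=246
Option C: A[2] 5->36, delta=31, new_sum=219+(31)=250
Option D: A[5] 48->-9, delta=-57, new_sum=219+(-57)=162
Option E: A[4] 21->34, delta=13, new_sum=219+(13)=232 <-- matches target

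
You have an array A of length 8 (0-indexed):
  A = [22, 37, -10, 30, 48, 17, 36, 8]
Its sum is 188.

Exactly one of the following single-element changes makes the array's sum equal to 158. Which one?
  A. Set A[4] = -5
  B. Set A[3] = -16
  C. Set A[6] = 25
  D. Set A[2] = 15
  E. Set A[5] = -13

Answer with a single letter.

Answer: E

Derivation:
Option A: A[4] 48->-5, delta=-53, new_sum=188+(-53)=135
Option B: A[3] 30->-16, delta=-46, new_sum=188+(-46)=142
Option C: A[6] 36->25, delta=-11, new_sum=188+(-11)=177
Option D: A[2] -10->15, delta=25, new_sum=188+(25)=213
Option E: A[5] 17->-13, delta=-30, new_sum=188+(-30)=158 <-- matches target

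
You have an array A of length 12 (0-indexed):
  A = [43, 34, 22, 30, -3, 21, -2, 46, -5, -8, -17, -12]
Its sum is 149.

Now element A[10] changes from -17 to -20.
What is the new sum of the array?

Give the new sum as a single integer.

Old value at index 10: -17
New value at index 10: -20
Delta = -20 - -17 = -3
New sum = old_sum + delta = 149 + (-3) = 146

Answer: 146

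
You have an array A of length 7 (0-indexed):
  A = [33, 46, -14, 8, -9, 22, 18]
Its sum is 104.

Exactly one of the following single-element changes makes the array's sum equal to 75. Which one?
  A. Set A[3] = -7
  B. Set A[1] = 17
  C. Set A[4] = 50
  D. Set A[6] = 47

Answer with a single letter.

Answer: B

Derivation:
Option A: A[3] 8->-7, delta=-15, new_sum=104+(-15)=89
Option B: A[1] 46->17, delta=-29, new_sum=104+(-29)=75 <-- matches target
Option C: A[4] -9->50, delta=59, new_sum=104+(59)=163
Option D: A[6] 18->47, delta=29, new_sum=104+(29)=133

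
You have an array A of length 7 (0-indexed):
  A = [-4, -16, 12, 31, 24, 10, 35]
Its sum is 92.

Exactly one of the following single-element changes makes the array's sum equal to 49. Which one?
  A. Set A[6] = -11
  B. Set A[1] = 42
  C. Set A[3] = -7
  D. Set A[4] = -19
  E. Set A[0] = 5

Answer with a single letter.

Option A: A[6] 35->-11, delta=-46, new_sum=92+(-46)=46
Option B: A[1] -16->42, delta=58, new_sum=92+(58)=150
Option C: A[3] 31->-7, delta=-38, new_sum=92+(-38)=54
Option D: A[4] 24->-19, delta=-43, new_sum=92+(-43)=49 <-- matches target
Option E: A[0] -4->5, delta=9, new_sum=92+(9)=101

Answer: D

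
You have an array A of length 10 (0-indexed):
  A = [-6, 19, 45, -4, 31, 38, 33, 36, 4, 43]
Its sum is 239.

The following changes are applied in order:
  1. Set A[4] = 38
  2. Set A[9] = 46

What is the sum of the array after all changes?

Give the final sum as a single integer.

Answer: 249

Derivation:
Initial sum: 239
Change 1: A[4] 31 -> 38, delta = 7, sum = 246
Change 2: A[9] 43 -> 46, delta = 3, sum = 249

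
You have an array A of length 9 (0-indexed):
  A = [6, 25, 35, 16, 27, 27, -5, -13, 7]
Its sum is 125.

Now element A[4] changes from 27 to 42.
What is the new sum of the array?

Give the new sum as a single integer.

Answer: 140

Derivation:
Old value at index 4: 27
New value at index 4: 42
Delta = 42 - 27 = 15
New sum = old_sum + delta = 125 + (15) = 140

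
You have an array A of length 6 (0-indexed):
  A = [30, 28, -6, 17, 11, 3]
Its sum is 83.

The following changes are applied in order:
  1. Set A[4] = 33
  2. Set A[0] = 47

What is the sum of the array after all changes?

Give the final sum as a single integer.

Answer: 122

Derivation:
Initial sum: 83
Change 1: A[4] 11 -> 33, delta = 22, sum = 105
Change 2: A[0] 30 -> 47, delta = 17, sum = 122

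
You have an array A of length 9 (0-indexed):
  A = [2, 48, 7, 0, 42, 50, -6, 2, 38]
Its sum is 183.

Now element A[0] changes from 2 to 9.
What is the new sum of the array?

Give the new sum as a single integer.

Old value at index 0: 2
New value at index 0: 9
Delta = 9 - 2 = 7
New sum = old_sum + delta = 183 + (7) = 190

Answer: 190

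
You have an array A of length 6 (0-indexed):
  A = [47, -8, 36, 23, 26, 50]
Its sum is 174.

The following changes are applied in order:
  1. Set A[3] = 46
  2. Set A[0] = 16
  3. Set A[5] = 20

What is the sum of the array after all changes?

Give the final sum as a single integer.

Answer: 136

Derivation:
Initial sum: 174
Change 1: A[3] 23 -> 46, delta = 23, sum = 197
Change 2: A[0] 47 -> 16, delta = -31, sum = 166
Change 3: A[5] 50 -> 20, delta = -30, sum = 136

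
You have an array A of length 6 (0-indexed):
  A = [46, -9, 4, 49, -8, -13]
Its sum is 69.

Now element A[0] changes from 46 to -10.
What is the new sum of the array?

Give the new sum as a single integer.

Old value at index 0: 46
New value at index 0: -10
Delta = -10 - 46 = -56
New sum = old_sum + delta = 69 + (-56) = 13

Answer: 13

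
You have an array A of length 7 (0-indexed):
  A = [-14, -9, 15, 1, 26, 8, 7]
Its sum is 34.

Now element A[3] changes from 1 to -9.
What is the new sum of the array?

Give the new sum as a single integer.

Answer: 24

Derivation:
Old value at index 3: 1
New value at index 3: -9
Delta = -9 - 1 = -10
New sum = old_sum + delta = 34 + (-10) = 24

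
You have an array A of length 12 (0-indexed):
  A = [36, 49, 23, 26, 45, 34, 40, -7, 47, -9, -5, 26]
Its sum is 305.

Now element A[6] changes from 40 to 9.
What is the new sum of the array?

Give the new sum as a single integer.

Answer: 274

Derivation:
Old value at index 6: 40
New value at index 6: 9
Delta = 9 - 40 = -31
New sum = old_sum + delta = 305 + (-31) = 274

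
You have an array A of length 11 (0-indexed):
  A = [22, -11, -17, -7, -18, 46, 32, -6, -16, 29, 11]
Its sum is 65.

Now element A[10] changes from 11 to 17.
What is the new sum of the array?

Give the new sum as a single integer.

Answer: 71

Derivation:
Old value at index 10: 11
New value at index 10: 17
Delta = 17 - 11 = 6
New sum = old_sum + delta = 65 + (6) = 71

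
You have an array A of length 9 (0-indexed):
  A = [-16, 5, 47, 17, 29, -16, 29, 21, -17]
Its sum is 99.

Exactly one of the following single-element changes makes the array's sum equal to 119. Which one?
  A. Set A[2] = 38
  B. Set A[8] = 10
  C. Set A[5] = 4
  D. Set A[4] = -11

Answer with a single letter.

Option A: A[2] 47->38, delta=-9, new_sum=99+(-9)=90
Option B: A[8] -17->10, delta=27, new_sum=99+(27)=126
Option C: A[5] -16->4, delta=20, new_sum=99+(20)=119 <-- matches target
Option D: A[4] 29->-11, delta=-40, new_sum=99+(-40)=59

Answer: C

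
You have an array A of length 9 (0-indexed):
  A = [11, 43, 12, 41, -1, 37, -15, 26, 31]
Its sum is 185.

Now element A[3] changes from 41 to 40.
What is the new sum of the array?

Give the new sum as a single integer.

Answer: 184

Derivation:
Old value at index 3: 41
New value at index 3: 40
Delta = 40 - 41 = -1
New sum = old_sum + delta = 185 + (-1) = 184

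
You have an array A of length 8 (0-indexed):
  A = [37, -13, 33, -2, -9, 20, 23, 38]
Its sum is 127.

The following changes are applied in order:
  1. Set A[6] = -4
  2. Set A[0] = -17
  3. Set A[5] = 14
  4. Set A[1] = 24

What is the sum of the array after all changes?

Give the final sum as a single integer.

Answer: 77

Derivation:
Initial sum: 127
Change 1: A[6] 23 -> -4, delta = -27, sum = 100
Change 2: A[0] 37 -> -17, delta = -54, sum = 46
Change 3: A[5] 20 -> 14, delta = -6, sum = 40
Change 4: A[1] -13 -> 24, delta = 37, sum = 77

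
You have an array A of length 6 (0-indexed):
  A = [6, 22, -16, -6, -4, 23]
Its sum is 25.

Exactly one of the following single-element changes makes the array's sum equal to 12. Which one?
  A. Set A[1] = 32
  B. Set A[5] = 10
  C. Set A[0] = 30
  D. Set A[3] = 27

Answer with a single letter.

Answer: B

Derivation:
Option A: A[1] 22->32, delta=10, new_sum=25+(10)=35
Option B: A[5] 23->10, delta=-13, new_sum=25+(-13)=12 <-- matches target
Option C: A[0] 6->30, delta=24, new_sum=25+(24)=49
Option D: A[3] -6->27, delta=33, new_sum=25+(33)=58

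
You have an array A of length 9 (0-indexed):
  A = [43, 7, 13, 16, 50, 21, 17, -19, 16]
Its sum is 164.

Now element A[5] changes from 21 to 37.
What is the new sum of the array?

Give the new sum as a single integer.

Old value at index 5: 21
New value at index 5: 37
Delta = 37 - 21 = 16
New sum = old_sum + delta = 164 + (16) = 180

Answer: 180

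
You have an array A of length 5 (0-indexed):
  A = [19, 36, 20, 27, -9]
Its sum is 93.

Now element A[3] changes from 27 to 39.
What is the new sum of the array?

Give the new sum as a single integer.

Answer: 105

Derivation:
Old value at index 3: 27
New value at index 3: 39
Delta = 39 - 27 = 12
New sum = old_sum + delta = 93 + (12) = 105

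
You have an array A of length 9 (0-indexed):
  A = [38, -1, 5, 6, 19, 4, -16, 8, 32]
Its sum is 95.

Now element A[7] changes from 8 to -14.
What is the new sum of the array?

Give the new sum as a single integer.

Answer: 73

Derivation:
Old value at index 7: 8
New value at index 7: -14
Delta = -14 - 8 = -22
New sum = old_sum + delta = 95 + (-22) = 73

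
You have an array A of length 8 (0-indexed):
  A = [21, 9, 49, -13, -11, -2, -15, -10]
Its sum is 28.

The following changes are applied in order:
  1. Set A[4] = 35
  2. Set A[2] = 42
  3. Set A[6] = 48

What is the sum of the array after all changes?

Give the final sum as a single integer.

Answer: 130

Derivation:
Initial sum: 28
Change 1: A[4] -11 -> 35, delta = 46, sum = 74
Change 2: A[2] 49 -> 42, delta = -7, sum = 67
Change 3: A[6] -15 -> 48, delta = 63, sum = 130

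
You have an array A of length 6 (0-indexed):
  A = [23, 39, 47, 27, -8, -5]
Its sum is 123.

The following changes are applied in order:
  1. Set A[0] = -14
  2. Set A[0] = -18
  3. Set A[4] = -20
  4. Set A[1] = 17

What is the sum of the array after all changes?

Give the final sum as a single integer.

Answer: 48

Derivation:
Initial sum: 123
Change 1: A[0] 23 -> -14, delta = -37, sum = 86
Change 2: A[0] -14 -> -18, delta = -4, sum = 82
Change 3: A[4] -8 -> -20, delta = -12, sum = 70
Change 4: A[1] 39 -> 17, delta = -22, sum = 48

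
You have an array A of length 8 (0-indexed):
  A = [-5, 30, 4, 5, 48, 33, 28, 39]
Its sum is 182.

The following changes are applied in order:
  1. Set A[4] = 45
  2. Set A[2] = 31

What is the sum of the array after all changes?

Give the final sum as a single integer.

Answer: 206

Derivation:
Initial sum: 182
Change 1: A[4] 48 -> 45, delta = -3, sum = 179
Change 2: A[2] 4 -> 31, delta = 27, sum = 206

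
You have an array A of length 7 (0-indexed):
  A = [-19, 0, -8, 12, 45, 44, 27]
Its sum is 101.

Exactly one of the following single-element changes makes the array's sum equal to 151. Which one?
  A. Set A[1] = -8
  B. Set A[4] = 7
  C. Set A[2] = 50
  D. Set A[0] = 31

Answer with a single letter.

Answer: D

Derivation:
Option A: A[1] 0->-8, delta=-8, new_sum=101+(-8)=93
Option B: A[4] 45->7, delta=-38, new_sum=101+(-38)=63
Option C: A[2] -8->50, delta=58, new_sum=101+(58)=159
Option D: A[0] -19->31, delta=50, new_sum=101+(50)=151 <-- matches target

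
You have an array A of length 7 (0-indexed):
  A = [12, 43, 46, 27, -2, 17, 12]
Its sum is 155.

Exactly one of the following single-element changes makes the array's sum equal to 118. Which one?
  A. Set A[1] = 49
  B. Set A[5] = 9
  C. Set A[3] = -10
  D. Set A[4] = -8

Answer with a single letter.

Answer: C

Derivation:
Option A: A[1] 43->49, delta=6, new_sum=155+(6)=161
Option B: A[5] 17->9, delta=-8, new_sum=155+(-8)=147
Option C: A[3] 27->-10, delta=-37, new_sum=155+(-37)=118 <-- matches target
Option D: A[4] -2->-8, delta=-6, new_sum=155+(-6)=149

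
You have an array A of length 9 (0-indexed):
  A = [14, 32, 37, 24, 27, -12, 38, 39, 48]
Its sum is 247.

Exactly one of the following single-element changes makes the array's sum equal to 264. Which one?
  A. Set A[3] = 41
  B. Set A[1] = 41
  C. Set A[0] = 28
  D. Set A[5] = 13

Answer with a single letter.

Option A: A[3] 24->41, delta=17, new_sum=247+(17)=264 <-- matches target
Option B: A[1] 32->41, delta=9, new_sum=247+(9)=256
Option C: A[0] 14->28, delta=14, new_sum=247+(14)=261
Option D: A[5] -12->13, delta=25, new_sum=247+(25)=272

Answer: A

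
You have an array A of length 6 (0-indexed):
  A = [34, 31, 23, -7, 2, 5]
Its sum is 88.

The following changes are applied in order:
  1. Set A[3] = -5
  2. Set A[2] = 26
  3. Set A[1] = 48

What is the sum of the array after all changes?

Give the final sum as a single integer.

Answer: 110

Derivation:
Initial sum: 88
Change 1: A[3] -7 -> -5, delta = 2, sum = 90
Change 2: A[2] 23 -> 26, delta = 3, sum = 93
Change 3: A[1] 31 -> 48, delta = 17, sum = 110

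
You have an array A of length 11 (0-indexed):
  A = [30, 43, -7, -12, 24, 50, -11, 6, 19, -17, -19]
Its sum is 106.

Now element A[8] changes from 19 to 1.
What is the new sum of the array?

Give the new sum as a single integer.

Answer: 88

Derivation:
Old value at index 8: 19
New value at index 8: 1
Delta = 1 - 19 = -18
New sum = old_sum + delta = 106 + (-18) = 88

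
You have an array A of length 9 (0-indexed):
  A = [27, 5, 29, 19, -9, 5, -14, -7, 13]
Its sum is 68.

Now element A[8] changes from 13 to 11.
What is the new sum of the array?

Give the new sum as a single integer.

Answer: 66

Derivation:
Old value at index 8: 13
New value at index 8: 11
Delta = 11 - 13 = -2
New sum = old_sum + delta = 68 + (-2) = 66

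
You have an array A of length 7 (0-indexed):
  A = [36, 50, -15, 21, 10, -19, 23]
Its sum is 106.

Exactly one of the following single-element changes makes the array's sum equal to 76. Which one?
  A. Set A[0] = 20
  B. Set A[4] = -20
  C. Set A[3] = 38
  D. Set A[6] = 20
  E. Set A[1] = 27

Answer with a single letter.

Option A: A[0] 36->20, delta=-16, new_sum=106+(-16)=90
Option B: A[4] 10->-20, delta=-30, new_sum=106+(-30)=76 <-- matches target
Option C: A[3] 21->38, delta=17, new_sum=106+(17)=123
Option D: A[6] 23->20, delta=-3, new_sum=106+(-3)=103
Option E: A[1] 50->27, delta=-23, new_sum=106+(-23)=83

Answer: B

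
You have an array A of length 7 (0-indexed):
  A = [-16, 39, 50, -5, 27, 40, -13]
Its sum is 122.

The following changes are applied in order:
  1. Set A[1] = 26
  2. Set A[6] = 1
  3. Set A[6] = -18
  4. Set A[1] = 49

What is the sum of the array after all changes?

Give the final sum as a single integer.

Initial sum: 122
Change 1: A[1] 39 -> 26, delta = -13, sum = 109
Change 2: A[6] -13 -> 1, delta = 14, sum = 123
Change 3: A[6] 1 -> -18, delta = -19, sum = 104
Change 4: A[1] 26 -> 49, delta = 23, sum = 127

Answer: 127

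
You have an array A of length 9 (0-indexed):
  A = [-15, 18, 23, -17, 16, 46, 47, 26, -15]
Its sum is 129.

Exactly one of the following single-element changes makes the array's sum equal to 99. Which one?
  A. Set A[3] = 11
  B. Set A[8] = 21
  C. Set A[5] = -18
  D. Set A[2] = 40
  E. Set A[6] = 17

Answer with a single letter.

Option A: A[3] -17->11, delta=28, new_sum=129+(28)=157
Option B: A[8] -15->21, delta=36, new_sum=129+(36)=165
Option C: A[5] 46->-18, delta=-64, new_sum=129+(-64)=65
Option D: A[2] 23->40, delta=17, new_sum=129+(17)=146
Option E: A[6] 47->17, delta=-30, new_sum=129+(-30)=99 <-- matches target

Answer: E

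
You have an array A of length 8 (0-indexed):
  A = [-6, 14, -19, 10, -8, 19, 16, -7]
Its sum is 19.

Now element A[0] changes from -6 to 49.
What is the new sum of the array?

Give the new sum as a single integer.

Answer: 74

Derivation:
Old value at index 0: -6
New value at index 0: 49
Delta = 49 - -6 = 55
New sum = old_sum + delta = 19 + (55) = 74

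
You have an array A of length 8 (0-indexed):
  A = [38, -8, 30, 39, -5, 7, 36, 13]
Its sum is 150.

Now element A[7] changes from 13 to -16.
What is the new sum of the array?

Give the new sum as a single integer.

Old value at index 7: 13
New value at index 7: -16
Delta = -16 - 13 = -29
New sum = old_sum + delta = 150 + (-29) = 121

Answer: 121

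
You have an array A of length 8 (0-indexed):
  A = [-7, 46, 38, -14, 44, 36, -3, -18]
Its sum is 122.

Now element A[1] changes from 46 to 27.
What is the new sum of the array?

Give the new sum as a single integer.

Answer: 103

Derivation:
Old value at index 1: 46
New value at index 1: 27
Delta = 27 - 46 = -19
New sum = old_sum + delta = 122 + (-19) = 103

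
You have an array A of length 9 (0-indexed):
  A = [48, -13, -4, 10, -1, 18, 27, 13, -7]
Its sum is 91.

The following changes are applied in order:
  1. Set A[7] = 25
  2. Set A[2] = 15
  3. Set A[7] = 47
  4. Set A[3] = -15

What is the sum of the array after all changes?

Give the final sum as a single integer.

Answer: 119

Derivation:
Initial sum: 91
Change 1: A[7] 13 -> 25, delta = 12, sum = 103
Change 2: A[2] -4 -> 15, delta = 19, sum = 122
Change 3: A[7] 25 -> 47, delta = 22, sum = 144
Change 4: A[3] 10 -> -15, delta = -25, sum = 119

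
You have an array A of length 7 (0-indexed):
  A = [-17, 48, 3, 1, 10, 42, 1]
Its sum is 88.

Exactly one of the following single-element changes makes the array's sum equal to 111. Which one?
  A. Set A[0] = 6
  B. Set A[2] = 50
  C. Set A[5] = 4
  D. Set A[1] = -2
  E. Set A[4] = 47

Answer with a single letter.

Answer: A

Derivation:
Option A: A[0] -17->6, delta=23, new_sum=88+(23)=111 <-- matches target
Option B: A[2] 3->50, delta=47, new_sum=88+(47)=135
Option C: A[5] 42->4, delta=-38, new_sum=88+(-38)=50
Option D: A[1] 48->-2, delta=-50, new_sum=88+(-50)=38
Option E: A[4] 10->47, delta=37, new_sum=88+(37)=125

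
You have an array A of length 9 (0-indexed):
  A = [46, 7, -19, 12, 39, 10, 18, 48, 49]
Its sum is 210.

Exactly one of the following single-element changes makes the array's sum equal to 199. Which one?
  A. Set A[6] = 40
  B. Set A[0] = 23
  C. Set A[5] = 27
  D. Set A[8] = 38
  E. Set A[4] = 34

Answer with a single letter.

Option A: A[6] 18->40, delta=22, new_sum=210+(22)=232
Option B: A[0] 46->23, delta=-23, new_sum=210+(-23)=187
Option C: A[5] 10->27, delta=17, new_sum=210+(17)=227
Option D: A[8] 49->38, delta=-11, new_sum=210+(-11)=199 <-- matches target
Option E: A[4] 39->34, delta=-5, new_sum=210+(-5)=205

Answer: D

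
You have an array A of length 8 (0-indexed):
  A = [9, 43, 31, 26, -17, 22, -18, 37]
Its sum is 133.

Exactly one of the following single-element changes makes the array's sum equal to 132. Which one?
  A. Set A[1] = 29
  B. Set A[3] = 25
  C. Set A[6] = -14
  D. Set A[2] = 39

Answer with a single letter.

Answer: B

Derivation:
Option A: A[1] 43->29, delta=-14, new_sum=133+(-14)=119
Option B: A[3] 26->25, delta=-1, new_sum=133+(-1)=132 <-- matches target
Option C: A[6] -18->-14, delta=4, new_sum=133+(4)=137
Option D: A[2] 31->39, delta=8, new_sum=133+(8)=141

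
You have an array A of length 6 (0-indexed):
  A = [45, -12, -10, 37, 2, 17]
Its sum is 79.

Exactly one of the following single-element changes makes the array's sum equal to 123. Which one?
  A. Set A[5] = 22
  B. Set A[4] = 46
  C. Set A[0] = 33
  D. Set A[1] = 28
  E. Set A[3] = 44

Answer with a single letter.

Answer: B

Derivation:
Option A: A[5] 17->22, delta=5, new_sum=79+(5)=84
Option B: A[4] 2->46, delta=44, new_sum=79+(44)=123 <-- matches target
Option C: A[0] 45->33, delta=-12, new_sum=79+(-12)=67
Option D: A[1] -12->28, delta=40, new_sum=79+(40)=119
Option E: A[3] 37->44, delta=7, new_sum=79+(7)=86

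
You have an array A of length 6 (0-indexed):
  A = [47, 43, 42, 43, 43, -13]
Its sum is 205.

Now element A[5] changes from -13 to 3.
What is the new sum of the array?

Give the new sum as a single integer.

Old value at index 5: -13
New value at index 5: 3
Delta = 3 - -13 = 16
New sum = old_sum + delta = 205 + (16) = 221

Answer: 221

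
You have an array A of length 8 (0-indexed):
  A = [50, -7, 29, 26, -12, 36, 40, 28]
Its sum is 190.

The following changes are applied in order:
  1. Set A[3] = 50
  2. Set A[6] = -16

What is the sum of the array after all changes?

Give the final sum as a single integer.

Answer: 158

Derivation:
Initial sum: 190
Change 1: A[3] 26 -> 50, delta = 24, sum = 214
Change 2: A[6] 40 -> -16, delta = -56, sum = 158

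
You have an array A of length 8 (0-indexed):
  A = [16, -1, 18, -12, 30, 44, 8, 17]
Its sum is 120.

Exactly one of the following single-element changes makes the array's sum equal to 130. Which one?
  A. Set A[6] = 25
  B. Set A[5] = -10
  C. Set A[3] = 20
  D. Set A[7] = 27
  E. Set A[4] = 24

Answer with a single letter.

Option A: A[6] 8->25, delta=17, new_sum=120+(17)=137
Option B: A[5] 44->-10, delta=-54, new_sum=120+(-54)=66
Option C: A[3] -12->20, delta=32, new_sum=120+(32)=152
Option D: A[7] 17->27, delta=10, new_sum=120+(10)=130 <-- matches target
Option E: A[4] 30->24, delta=-6, new_sum=120+(-6)=114

Answer: D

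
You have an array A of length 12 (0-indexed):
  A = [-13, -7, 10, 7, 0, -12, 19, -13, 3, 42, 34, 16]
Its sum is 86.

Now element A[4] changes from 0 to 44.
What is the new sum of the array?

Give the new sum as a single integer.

Answer: 130

Derivation:
Old value at index 4: 0
New value at index 4: 44
Delta = 44 - 0 = 44
New sum = old_sum + delta = 86 + (44) = 130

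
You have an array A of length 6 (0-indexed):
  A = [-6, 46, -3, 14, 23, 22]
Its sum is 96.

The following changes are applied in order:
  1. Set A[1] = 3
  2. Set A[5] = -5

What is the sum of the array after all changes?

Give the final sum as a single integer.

Answer: 26

Derivation:
Initial sum: 96
Change 1: A[1] 46 -> 3, delta = -43, sum = 53
Change 2: A[5] 22 -> -5, delta = -27, sum = 26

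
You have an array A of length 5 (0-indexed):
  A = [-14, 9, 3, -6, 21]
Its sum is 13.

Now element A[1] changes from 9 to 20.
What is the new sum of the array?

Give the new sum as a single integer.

Answer: 24

Derivation:
Old value at index 1: 9
New value at index 1: 20
Delta = 20 - 9 = 11
New sum = old_sum + delta = 13 + (11) = 24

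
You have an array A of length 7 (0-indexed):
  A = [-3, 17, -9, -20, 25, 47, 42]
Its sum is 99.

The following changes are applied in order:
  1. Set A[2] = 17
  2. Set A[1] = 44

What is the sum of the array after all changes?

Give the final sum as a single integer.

Initial sum: 99
Change 1: A[2] -9 -> 17, delta = 26, sum = 125
Change 2: A[1] 17 -> 44, delta = 27, sum = 152

Answer: 152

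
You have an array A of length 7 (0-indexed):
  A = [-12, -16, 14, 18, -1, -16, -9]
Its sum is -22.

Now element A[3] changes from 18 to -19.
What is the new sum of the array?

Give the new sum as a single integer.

Old value at index 3: 18
New value at index 3: -19
Delta = -19 - 18 = -37
New sum = old_sum + delta = -22 + (-37) = -59

Answer: -59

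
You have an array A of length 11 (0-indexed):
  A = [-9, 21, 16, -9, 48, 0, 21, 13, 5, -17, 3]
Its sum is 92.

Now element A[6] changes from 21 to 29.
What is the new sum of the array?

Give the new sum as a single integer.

Answer: 100

Derivation:
Old value at index 6: 21
New value at index 6: 29
Delta = 29 - 21 = 8
New sum = old_sum + delta = 92 + (8) = 100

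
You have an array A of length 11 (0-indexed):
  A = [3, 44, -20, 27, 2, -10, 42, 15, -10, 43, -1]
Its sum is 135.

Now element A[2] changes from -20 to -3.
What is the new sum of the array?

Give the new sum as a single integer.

Old value at index 2: -20
New value at index 2: -3
Delta = -3 - -20 = 17
New sum = old_sum + delta = 135 + (17) = 152

Answer: 152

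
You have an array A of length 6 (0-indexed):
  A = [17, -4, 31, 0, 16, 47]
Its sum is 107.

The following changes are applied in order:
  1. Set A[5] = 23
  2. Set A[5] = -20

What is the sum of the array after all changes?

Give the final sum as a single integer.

Answer: 40

Derivation:
Initial sum: 107
Change 1: A[5] 47 -> 23, delta = -24, sum = 83
Change 2: A[5] 23 -> -20, delta = -43, sum = 40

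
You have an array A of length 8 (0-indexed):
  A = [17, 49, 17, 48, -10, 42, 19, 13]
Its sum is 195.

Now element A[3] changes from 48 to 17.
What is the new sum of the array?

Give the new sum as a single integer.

Old value at index 3: 48
New value at index 3: 17
Delta = 17 - 48 = -31
New sum = old_sum + delta = 195 + (-31) = 164

Answer: 164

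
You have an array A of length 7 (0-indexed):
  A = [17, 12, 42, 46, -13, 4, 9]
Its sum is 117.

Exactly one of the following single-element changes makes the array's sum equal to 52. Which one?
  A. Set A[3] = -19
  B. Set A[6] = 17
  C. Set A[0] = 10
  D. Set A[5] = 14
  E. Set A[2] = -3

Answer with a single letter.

Option A: A[3] 46->-19, delta=-65, new_sum=117+(-65)=52 <-- matches target
Option B: A[6] 9->17, delta=8, new_sum=117+(8)=125
Option C: A[0] 17->10, delta=-7, new_sum=117+(-7)=110
Option D: A[5] 4->14, delta=10, new_sum=117+(10)=127
Option E: A[2] 42->-3, delta=-45, new_sum=117+(-45)=72

Answer: A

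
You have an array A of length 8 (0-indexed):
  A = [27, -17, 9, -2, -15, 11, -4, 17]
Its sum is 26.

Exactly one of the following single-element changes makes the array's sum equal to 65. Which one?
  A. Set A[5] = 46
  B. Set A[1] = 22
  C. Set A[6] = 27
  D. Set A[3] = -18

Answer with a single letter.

Option A: A[5] 11->46, delta=35, new_sum=26+(35)=61
Option B: A[1] -17->22, delta=39, new_sum=26+(39)=65 <-- matches target
Option C: A[6] -4->27, delta=31, new_sum=26+(31)=57
Option D: A[3] -2->-18, delta=-16, new_sum=26+(-16)=10

Answer: B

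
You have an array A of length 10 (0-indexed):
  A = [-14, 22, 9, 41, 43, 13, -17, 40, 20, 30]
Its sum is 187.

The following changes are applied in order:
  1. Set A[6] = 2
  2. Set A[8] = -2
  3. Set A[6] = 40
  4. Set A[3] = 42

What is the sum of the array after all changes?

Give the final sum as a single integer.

Initial sum: 187
Change 1: A[6] -17 -> 2, delta = 19, sum = 206
Change 2: A[8] 20 -> -2, delta = -22, sum = 184
Change 3: A[6] 2 -> 40, delta = 38, sum = 222
Change 4: A[3] 41 -> 42, delta = 1, sum = 223

Answer: 223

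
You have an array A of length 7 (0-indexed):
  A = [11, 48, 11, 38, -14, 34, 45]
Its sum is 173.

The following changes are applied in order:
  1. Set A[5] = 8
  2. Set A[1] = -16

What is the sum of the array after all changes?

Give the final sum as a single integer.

Answer: 83

Derivation:
Initial sum: 173
Change 1: A[5] 34 -> 8, delta = -26, sum = 147
Change 2: A[1] 48 -> -16, delta = -64, sum = 83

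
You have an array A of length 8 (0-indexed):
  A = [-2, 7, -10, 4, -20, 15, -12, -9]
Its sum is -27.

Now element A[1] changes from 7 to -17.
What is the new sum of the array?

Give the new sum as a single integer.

Answer: -51

Derivation:
Old value at index 1: 7
New value at index 1: -17
Delta = -17 - 7 = -24
New sum = old_sum + delta = -27 + (-24) = -51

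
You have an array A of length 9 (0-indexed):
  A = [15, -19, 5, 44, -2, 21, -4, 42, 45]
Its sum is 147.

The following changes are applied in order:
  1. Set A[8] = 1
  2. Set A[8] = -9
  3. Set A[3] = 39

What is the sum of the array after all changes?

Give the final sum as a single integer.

Initial sum: 147
Change 1: A[8] 45 -> 1, delta = -44, sum = 103
Change 2: A[8] 1 -> -9, delta = -10, sum = 93
Change 3: A[3] 44 -> 39, delta = -5, sum = 88

Answer: 88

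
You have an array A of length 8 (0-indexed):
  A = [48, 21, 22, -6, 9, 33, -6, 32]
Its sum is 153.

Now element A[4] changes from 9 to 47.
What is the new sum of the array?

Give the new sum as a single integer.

Answer: 191

Derivation:
Old value at index 4: 9
New value at index 4: 47
Delta = 47 - 9 = 38
New sum = old_sum + delta = 153 + (38) = 191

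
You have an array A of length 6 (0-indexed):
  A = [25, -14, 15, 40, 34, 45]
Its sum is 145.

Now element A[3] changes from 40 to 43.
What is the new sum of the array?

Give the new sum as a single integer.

Old value at index 3: 40
New value at index 3: 43
Delta = 43 - 40 = 3
New sum = old_sum + delta = 145 + (3) = 148

Answer: 148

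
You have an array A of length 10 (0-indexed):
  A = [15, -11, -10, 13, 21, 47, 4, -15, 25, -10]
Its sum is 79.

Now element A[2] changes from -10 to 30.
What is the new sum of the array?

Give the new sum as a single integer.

Old value at index 2: -10
New value at index 2: 30
Delta = 30 - -10 = 40
New sum = old_sum + delta = 79 + (40) = 119

Answer: 119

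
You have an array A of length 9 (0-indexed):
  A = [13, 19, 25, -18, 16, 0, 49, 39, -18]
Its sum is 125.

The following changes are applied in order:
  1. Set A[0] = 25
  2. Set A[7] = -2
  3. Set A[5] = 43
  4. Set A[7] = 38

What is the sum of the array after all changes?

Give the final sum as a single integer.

Initial sum: 125
Change 1: A[0] 13 -> 25, delta = 12, sum = 137
Change 2: A[7] 39 -> -2, delta = -41, sum = 96
Change 3: A[5] 0 -> 43, delta = 43, sum = 139
Change 4: A[7] -2 -> 38, delta = 40, sum = 179

Answer: 179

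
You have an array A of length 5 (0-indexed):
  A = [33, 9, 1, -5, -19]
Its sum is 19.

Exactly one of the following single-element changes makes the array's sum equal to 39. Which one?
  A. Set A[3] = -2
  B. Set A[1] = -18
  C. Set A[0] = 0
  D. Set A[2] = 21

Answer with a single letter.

Answer: D

Derivation:
Option A: A[3] -5->-2, delta=3, new_sum=19+(3)=22
Option B: A[1] 9->-18, delta=-27, new_sum=19+(-27)=-8
Option C: A[0] 33->0, delta=-33, new_sum=19+(-33)=-14
Option D: A[2] 1->21, delta=20, new_sum=19+(20)=39 <-- matches target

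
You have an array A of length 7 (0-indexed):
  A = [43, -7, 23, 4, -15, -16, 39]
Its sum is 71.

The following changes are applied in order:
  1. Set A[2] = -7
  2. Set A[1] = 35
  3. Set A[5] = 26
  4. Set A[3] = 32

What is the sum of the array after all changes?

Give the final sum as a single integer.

Initial sum: 71
Change 1: A[2] 23 -> -7, delta = -30, sum = 41
Change 2: A[1] -7 -> 35, delta = 42, sum = 83
Change 3: A[5] -16 -> 26, delta = 42, sum = 125
Change 4: A[3] 4 -> 32, delta = 28, sum = 153

Answer: 153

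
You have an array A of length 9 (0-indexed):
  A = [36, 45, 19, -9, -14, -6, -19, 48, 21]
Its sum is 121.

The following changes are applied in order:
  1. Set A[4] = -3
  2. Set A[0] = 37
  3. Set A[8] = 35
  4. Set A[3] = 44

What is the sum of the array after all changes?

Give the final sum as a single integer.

Initial sum: 121
Change 1: A[4] -14 -> -3, delta = 11, sum = 132
Change 2: A[0] 36 -> 37, delta = 1, sum = 133
Change 3: A[8] 21 -> 35, delta = 14, sum = 147
Change 4: A[3] -9 -> 44, delta = 53, sum = 200

Answer: 200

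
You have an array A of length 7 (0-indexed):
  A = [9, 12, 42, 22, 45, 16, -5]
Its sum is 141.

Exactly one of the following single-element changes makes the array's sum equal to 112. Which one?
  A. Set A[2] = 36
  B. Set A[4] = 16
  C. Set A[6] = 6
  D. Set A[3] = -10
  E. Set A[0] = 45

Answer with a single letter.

Option A: A[2] 42->36, delta=-6, new_sum=141+(-6)=135
Option B: A[4] 45->16, delta=-29, new_sum=141+(-29)=112 <-- matches target
Option C: A[6] -5->6, delta=11, new_sum=141+(11)=152
Option D: A[3] 22->-10, delta=-32, new_sum=141+(-32)=109
Option E: A[0] 9->45, delta=36, new_sum=141+(36)=177

Answer: B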